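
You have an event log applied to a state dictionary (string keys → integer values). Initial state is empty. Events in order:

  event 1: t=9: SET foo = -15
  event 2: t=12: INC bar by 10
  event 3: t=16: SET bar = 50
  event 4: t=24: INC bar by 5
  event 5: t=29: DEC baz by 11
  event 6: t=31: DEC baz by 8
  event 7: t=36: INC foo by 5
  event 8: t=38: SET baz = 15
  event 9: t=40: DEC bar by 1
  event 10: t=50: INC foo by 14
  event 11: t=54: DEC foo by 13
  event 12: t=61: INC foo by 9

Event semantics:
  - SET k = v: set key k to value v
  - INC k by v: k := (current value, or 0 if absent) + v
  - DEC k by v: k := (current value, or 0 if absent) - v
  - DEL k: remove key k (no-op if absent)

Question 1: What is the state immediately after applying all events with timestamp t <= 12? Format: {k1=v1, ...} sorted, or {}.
Apply events with t <= 12 (2 events):
  after event 1 (t=9: SET foo = -15): {foo=-15}
  after event 2 (t=12: INC bar by 10): {bar=10, foo=-15}

Answer: {bar=10, foo=-15}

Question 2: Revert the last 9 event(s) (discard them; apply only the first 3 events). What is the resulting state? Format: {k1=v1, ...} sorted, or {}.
Answer: {bar=50, foo=-15}

Derivation:
Keep first 3 events (discard last 9):
  after event 1 (t=9: SET foo = -15): {foo=-15}
  after event 2 (t=12: INC bar by 10): {bar=10, foo=-15}
  after event 3 (t=16: SET bar = 50): {bar=50, foo=-15}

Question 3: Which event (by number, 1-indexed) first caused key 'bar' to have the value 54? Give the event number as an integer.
Looking for first event where bar becomes 54:
  event 2: bar = 10
  event 3: bar = 50
  event 4: bar = 55
  event 5: bar = 55
  event 6: bar = 55
  event 7: bar = 55
  event 8: bar = 55
  event 9: bar 55 -> 54  <-- first match

Answer: 9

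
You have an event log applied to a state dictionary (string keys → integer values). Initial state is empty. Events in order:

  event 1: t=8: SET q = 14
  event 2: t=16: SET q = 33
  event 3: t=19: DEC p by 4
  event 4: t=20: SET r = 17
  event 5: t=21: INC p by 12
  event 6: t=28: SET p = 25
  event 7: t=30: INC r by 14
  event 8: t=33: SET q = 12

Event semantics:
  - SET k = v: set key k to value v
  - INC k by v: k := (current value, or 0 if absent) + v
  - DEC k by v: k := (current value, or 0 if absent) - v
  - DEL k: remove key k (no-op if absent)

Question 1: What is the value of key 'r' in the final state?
Answer: 31

Derivation:
Track key 'r' through all 8 events:
  event 1 (t=8: SET q = 14): r unchanged
  event 2 (t=16: SET q = 33): r unchanged
  event 3 (t=19: DEC p by 4): r unchanged
  event 4 (t=20: SET r = 17): r (absent) -> 17
  event 5 (t=21: INC p by 12): r unchanged
  event 6 (t=28: SET p = 25): r unchanged
  event 7 (t=30: INC r by 14): r 17 -> 31
  event 8 (t=33: SET q = 12): r unchanged
Final: r = 31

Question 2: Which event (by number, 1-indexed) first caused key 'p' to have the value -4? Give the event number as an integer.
Answer: 3

Derivation:
Looking for first event where p becomes -4:
  event 3: p (absent) -> -4  <-- first match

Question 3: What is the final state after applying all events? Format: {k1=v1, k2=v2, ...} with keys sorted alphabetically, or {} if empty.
  after event 1 (t=8: SET q = 14): {q=14}
  after event 2 (t=16: SET q = 33): {q=33}
  after event 3 (t=19: DEC p by 4): {p=-4, q=33}
  after event 4 (t=20: SET r = 17): {p=-4, q=33, r=17}
  after event 5 (t=21: INC p by 12): {p=8, q=33, r=17}
  after event 6 (t=28: SET p = 25): {p=25, q=33, r=17}
  after event 7 (t=30: INC r by 14): {p=25, q=33, r=31}
  after event 8 (t=33: SET q = 12): {p=25, q=12, r=31}

Answer: {p=25, q=12, r=31}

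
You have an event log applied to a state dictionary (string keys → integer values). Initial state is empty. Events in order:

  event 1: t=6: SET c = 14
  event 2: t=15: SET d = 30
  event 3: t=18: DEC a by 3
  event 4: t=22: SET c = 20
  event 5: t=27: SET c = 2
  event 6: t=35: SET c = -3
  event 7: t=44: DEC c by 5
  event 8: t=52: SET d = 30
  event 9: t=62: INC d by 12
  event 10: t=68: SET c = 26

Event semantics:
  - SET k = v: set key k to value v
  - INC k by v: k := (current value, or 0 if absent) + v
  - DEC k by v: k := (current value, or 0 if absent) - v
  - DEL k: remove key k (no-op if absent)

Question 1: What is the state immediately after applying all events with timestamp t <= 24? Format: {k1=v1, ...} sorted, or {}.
Answer: {a=-3, c=20, d=30}

Derivation:
Apply events with t <= 24 (4 events):
  after event 1 (t=6: SET c = 14): {c=14}
  after event 2 (t=15: SET d = 30): {c=14, d=30}
  after event 3 (t=18: DEC a by 3): {a=-3, c=14, d=30}
  after event 4 (t=22: SET c = 20): {a=-3, c=20, d=30}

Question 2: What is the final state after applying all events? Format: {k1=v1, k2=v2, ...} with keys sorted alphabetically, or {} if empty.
  after event 1 (t=6: SET c = 14): {c=14}
  after event 2 (t=15: SET d = 30): {c=14, d=30}
  after event 3 (t=18: DEC a by 3): {a=-3, c=14, d=30}
  after event 4 (t=22: SET c = 20): {a=-3, c=20, d=30}
  after event 5 (t=27: SET c = 2): {a=-3, c=2, d=30}
  after event 6 (t=35: SET c = -3): {a=-3, c=-3, d=30}
  after event 7 (t=44: DEC c by 5): {a=-3, c=-8, d=30}
  after event 8 (t=52: SET d = 30): {a=-3, c=-8, d=30}
  after event 9 (t=62: INC d by 12): {a=-3, c=-8, d=42}
  after event 10 (t=68: SET c = 26): {a=-3, c=26, d=42}

Answer: {a=-3, c=26, d=42}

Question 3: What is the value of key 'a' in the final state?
Answer: -3

Derivation:
Track key 'a' through all 10 events:
  event 1 (t=6: SET c = 14): a unchanged
  event 2 (t=15: SET d = 30): a unchanged
  event 3 (t=18: DEC a by 3): a (absent) -> -3
  event 4 (t=22: SET c = 20): a unchanged
  event 5 (t=27: SET c = 2): a unchanged
  event 6 (t=35: SET c = -3): a unchanged
  event 7 (t=44: DEC c by 5): a unchanged
  event 8 (t=52: SET d = 30): a unchanged
  event 9 (t=62: INC d by 12): a unchanged
  event 10 (t=68: SET c = 26): a unchanged
Final: a = -3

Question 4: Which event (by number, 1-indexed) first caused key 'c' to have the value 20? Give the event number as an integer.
Looking for first event where c becomes 20:
  event 1: c = 14
  event 2: c = 14
  event 3: c = 14
  event 4: c 14 -> 20  <-- first match

Answer: 4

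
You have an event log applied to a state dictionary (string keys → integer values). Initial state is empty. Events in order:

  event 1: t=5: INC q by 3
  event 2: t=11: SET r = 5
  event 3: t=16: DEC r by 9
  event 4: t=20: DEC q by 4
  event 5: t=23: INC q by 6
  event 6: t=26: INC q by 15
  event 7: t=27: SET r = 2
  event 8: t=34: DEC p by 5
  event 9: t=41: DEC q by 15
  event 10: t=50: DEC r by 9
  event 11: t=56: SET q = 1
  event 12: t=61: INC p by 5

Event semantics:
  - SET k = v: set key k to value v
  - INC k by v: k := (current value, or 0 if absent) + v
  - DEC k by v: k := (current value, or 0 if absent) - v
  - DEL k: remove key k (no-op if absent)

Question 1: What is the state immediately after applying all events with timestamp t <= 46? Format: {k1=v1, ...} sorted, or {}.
Apply events with t <= 46 (9 events):
  after event 1 (t=5: INC q by 3): {q=3}
  after event 2 (t=11: SET r = 5): {q=3, r=5}
  after event 3 (t=16: DEC r by 9): {q=3, r=-4}
  after event 4 (t=20: DEC q by 4): {q=-1, r=-4}
  after event 5 (t=23: INC q by 6): {q=5, r=-4}
  after event 6 (t=26: INC q by 15): {q=20, r=-4}
  after event 7 (t=27: SET r = 2): {q=20, r=2}
  after event 8 (t=34: DEC p by 5): {p=-5, q=20, r=2}
  after event 9 (t=41: DEC q by 15): {p=-5, q=5, r=2}

Answer: {p=-5, q=5, r=2}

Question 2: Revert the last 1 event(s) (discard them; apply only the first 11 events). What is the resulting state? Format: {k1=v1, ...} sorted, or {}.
Keep first 11 events (discard last 1):
  after event 1 (t=5: INC q by 3): {q=3}
  after event 2 (t=11: SET r = 5): {q=3, r=5}
  after event 3 (t=16: DEC r by 9): {q=3, r=-4}
  after event 4 (t=20: DEC q by 4): {q=-1, r=-4}
  after event 5 (t=23: INC q by 6): {q=5, r=-4}
  after event 6 (t=26: INC q by 15): {q=20, r=-4}
  after event 7 (t=27: SET r = 2): {q=20, r=2}
  after event 8 (t=34: DEC p by 5): {p=-5, q=20, r=2}
  after event 9 (t=41: DEC q by 15): {p=-5, q=5, r=2}
  after event 10 (t=50: DEC r by 9): {p=-5, q=5, r=-7}
  after event 11 (t=56: SET q = 1): {p=-5, q=1, r=-7}

Answer: {p=-5, q=1, r=-7}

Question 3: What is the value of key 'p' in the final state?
Answer: 0

Derivation:
Track key 'p' through all 12 events:
  event 1 (t=5: INC q by 3): p unchanged
  event 2 (t=11: SET r = 5): p unchanged
  event 3 (t=16: DEC r by 9): p unchanged
  event 4 (t=20: DEC q by 4): p unchanged
  event 5 (t=23: INC q by 6): p unchanged
  event 6 (t=26: INC q by 15): p unchanged
  event 7 (t=27: SET r = 2): p unchanged
  event 8 (t=34: DEC p by 5): p (absent) -> -5
  event 9 (t=41: DEC q by 15): p unchanged
  event 10 (t=50: DEC r by 9): p unchanged
  event 11 (t=56: SET q = 1): p unchanged
  event 12 (t=61: INC p by 5): p -5 -> 0
Final: p = 0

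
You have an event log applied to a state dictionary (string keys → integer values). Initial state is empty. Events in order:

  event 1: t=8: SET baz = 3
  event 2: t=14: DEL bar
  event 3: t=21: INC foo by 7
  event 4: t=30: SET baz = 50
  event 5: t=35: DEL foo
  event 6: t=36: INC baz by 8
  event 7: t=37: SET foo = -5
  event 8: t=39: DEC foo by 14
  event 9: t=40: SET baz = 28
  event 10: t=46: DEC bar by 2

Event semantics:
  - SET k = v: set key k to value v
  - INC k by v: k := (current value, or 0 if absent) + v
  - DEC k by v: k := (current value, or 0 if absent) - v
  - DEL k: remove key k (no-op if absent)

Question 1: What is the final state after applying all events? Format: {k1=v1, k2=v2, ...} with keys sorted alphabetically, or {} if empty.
Answer: {bar=-2, baz=28, foo=-19}

Derivation:
  after event 1 (t=8: SET baz = 3): {baz=3}
  after event 2 (t=14: DEL bar): {baz=3}
  after event 3 (t=21: INC foo by 7): {baz=3, foo=7}
  after event 4 (t=30: SET baz = 50): {baz=50, foo=7}
  after event 5 (t=35: DEL foo): {baz=50}
  after event 6 (t=36: INC baz by 8): {baz=58}
  after event 7 (t=37: SET foo = -5): {baz=58, foo=-5}
  after event 8 (t=39: DEC foo by 14): {baz=58, foo=-19}
  after event 9 (t=40: SET baz = 28): {baz=28, foo=-19}
  after event 10 (t=46: DEC bar by 2): {bar=-2, baz=28, foo=-19}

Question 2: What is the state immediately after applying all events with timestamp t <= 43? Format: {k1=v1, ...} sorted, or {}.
Answer: {baz=28, foo=-19}

Derivation:
Apply events with t <= 43 (9 events):
  after event 1 (t=8: SET baz = 3): {baz=3}
  after event 2 (t=14: DEL bar): {baz=3}
  after event 3 (t=21: INC foo by 7): {baz=3, foo=7}
  after event 4 (t=30: SET baz = 50): {baz=50, foo=7}
  after event 5 (t=35: DEL foo): {baz=50}
  after event 6 (t=36: INC baz by 8): {baz=58}
  after event 7 (t=37: SET foo = -5): {baz=58, foo=-5}
  after event 8 (t=39: DEC foo by 14): {baz=58, foo=-19}
  after event 9 (t=40: SET baz = 28): {baz=28, foo=-19}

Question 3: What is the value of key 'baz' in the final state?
Answer: 28

Derivation:
Track key 'baz' through all 10 events:
  event 1 (t=8: SET baz = 3): baz (absent) -> 3
  event 2 (t=14: DEL bar): baz unchanged
  event 3 (t=21: INC foo by 7): baz unchanged
  event 4 (t=30: SET baz = 50): baz 3 -> 50
  event 5 (t=35: DEL foo): baz unchanged
  event 6 (t=36: INC baz by 8): baz 50 -> 58
  event 7 (t=37: SET foo = -5): baz unchanged
  event 8 (t=39: DEC foo by 14): baz unchanged
  event 9 (t=40: SET baz = 28): baz 58 -> 28
  event 10 (t=46: DEC bar by 2): baz unchanged
Final: baz = 28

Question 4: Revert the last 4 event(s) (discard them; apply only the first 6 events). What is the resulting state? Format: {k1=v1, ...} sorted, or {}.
Keep first 6 events (discard last 4):
  after event 1 (t=8: SET baz = 3): {baz=3}
  after event 2 (t=14: DEL bar): {baz=3}
  after event 3 (t=21: INC foo by 7): {baz=3, foo=7}
  after event 4 (t=30: SET baz = 50): {baz=50, foo=7}
  after event 5 (t=35: DEL foo): {baz=50}
  after event 6 (t=36: INC baz by 8): {baz=58}

Answer: {baz=58}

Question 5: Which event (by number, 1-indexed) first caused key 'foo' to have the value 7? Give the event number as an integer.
Looking for first event where foo becomes 7:
  event 3: foo (absent) -> 7  <-- first match

Answer: 3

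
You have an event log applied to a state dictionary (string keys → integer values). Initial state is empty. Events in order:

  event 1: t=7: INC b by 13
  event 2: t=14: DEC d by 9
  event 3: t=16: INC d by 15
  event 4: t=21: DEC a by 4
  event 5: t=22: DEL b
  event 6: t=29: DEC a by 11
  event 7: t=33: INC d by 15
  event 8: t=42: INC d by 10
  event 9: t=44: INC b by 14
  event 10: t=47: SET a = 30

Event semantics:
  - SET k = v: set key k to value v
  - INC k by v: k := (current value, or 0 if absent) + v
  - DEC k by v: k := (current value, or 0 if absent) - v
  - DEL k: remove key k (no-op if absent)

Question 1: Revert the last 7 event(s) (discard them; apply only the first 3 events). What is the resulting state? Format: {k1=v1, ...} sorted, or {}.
Keep first 3 events (discard last 7):
  after event 1 (t=7: INC b by 13): {b=13}
  after event 2 (t=14: DEC d by 9): {b=13, d=-9}
  after event 3 (t=16: INC d by 15): {b=13, d=6}

Answer: {b=13, d=6}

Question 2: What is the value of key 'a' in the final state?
Answer: 30

Derivation:
Track key 'a' through all 10 events:
  event 1 (t=7: INC b by 13): a unchanged
  event 2 (t=14: DEC d by 9): a unchanged
  event 3 (t=16: INC d by 15): a unchanged
  event 4 (t=21: DEC a by 4): a (absent) -> -4
  event 5 (t=22: DEL b): a unchanged
  event 6 (t=29: DEC a by 11): a -4 -> -15
  event 7 (t=33: INC d by 15): a unchanged
  event 8 (t=42: INC d by 10): a unchanged
  event 9 (t=44: INC b by 14): a unchanged
  event 10 (t=47: SET a = 30): a -15 -> 30
Final: a = 30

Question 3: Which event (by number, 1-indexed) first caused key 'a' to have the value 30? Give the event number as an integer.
Answer: 10

Derivation:
Looking for first event where a becomes 30:
  event 4: a = -4
  event 5: a = -4
  event 6: a = -15
  event 7: a = -15
  event 8: a = -15
  event 9: a = -15
  event 10: a -15 -> 30  <-- first match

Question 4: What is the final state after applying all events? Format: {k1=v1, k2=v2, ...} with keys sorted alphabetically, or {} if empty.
  after event 1 (t=7: INC b by 13): {b=13}
  after event 2 (t=14: DEC d by 9): {b=13, d=-9}
  after event 3 (t=16: INC d by 15): {b=13, d=6}
  after event 4 (t=21: DEC a by 4): {a=-4, b=13, d=6}
  after event 5 (t=22: DEL b): {a=-4, d=6}
  after event 6 (t=29: DEC a by 11): {a=-15, d=6}
  after event 7 (t=33: INC d by 15): {a=-15, d=21}
  after event 8 (t=42: INC d by 10): {a=-15, d=31}
  after event 9 (t=44: INC b by 14): {a=-15, b=14, d=31}
  after event 10 (t=47: SET a = 30): {a=30, b=14, d=31}

Answer: {a=30, b=14, d=31}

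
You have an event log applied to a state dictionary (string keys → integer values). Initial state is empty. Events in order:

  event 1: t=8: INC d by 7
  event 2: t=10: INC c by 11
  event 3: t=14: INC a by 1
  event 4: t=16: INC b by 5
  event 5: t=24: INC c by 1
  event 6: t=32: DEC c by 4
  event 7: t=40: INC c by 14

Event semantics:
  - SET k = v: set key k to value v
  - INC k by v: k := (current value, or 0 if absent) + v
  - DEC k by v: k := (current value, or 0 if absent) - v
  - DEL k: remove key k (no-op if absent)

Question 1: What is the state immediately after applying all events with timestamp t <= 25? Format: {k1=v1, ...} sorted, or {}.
Apply events with t <= 25 (5 events):
  after event 1 (t=8: INC d by 7): {d=7}
  after event 2 (t=10: INC c by 11): {c=11, d=7}
  after event 3 (t=14: INC a by 1): {a=1, c=11, d=7}
  after event 4 (t=16: INC b by 5): {a=1, b=5, c=11, d=7}
  after event 5 (t=24: INC c by 1): {a=1, b=5, c=12, d=7}

Answer: {a=1, b=5, c=12, d=7}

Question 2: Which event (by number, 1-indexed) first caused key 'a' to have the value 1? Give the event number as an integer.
Answer: 3

Derivation:
Looking for first event where a becomes 1:
  event 3: a (absent) -> 1  <-- first match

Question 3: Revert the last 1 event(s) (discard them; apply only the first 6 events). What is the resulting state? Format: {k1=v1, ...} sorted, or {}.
Answer: {a=1, b=5, c=8, d=7}

Derivation:
Keep first 6 events (discard last 1):
  after event 1 (t=8: INC d by 7): {d=7}
  after event 2 (t=10: INC c by 11): {c=11, d=7}
  after event 3 (t=14: INC a by 1): {a=1, c=11, d=7}
  after event 4 (t=16: INC b by 5): {a=1, b=5, c=11, d=7}
  after event 5 (t=24: INC c by 1): {a=1, b=5, c=12, d=7}
  after event 6 (t=32: DEC c by 4): {a=1, b=5, c=8, d=7}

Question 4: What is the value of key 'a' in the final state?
Track key 'a' through all 7 events:
  event 1 (t=8: INC d by 7): a unchanged
  event 2 (t=10: INC c by 11): a unchanged
  event 3 (t=14: INC a by 1): a (absent) -> 1
  event 4 (t=16: INC b by 5): a unchanged
  event 5 (t=24: INC c by 1): a unchanged
  event 6 (t=32: DEC c by 4): a unchanged
  event 7 (t=40: INC c by 14): a unchanged
Final: a = 1

Answer: 1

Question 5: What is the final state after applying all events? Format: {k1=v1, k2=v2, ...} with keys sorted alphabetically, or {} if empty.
Answer: {a=1, b=5, c=22, d=7}

Derivation:
  after event 1 (t=8: INC d by 7): {d=7}
  after event 2 (t=10: INC c by 11): {c=11, d=7}
  after event 3 (t=14: INC a by 1): {a=1, c=11, d=7}
  after event 4 (t=16: INC b by 5): {a=1, b=5, c=11, d=7}
  after event 5 (t=24: INC c by 1): {a=1, b=5, c=12, d=7}
  after event 6 (t=32: DEC c by 4): {a=1, b=5, c=8, d=7}
  after event 7 (t=40: INC c by 14): {a=1, b=5, c=22, d=7}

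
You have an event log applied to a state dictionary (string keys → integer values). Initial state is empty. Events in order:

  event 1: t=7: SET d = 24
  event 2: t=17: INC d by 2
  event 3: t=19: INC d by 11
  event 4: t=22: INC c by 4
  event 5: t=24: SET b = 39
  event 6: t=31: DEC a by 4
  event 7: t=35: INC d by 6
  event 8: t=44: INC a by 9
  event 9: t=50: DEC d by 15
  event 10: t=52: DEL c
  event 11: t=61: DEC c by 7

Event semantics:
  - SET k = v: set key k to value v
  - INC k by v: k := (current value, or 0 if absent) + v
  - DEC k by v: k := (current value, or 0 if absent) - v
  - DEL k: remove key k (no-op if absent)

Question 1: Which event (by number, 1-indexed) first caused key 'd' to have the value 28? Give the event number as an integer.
Looking for first event where d becomes 28:
  event 1: d = 24
  event 2: d = 26
  event 3: d = 37
  event 4: d = 37
  event 5: d = 37
  event 6: d = 37
  event 7: d = 43
  event 8: d = 43
  event 9: d 43 -> 28  <-- first match

Answer: 9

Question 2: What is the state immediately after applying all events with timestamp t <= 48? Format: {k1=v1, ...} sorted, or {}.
Answer: {a=5, b=39, c=4, d=43}

Derivation:
Apply events with t <= 48 (8 events):
  after event 1 (t=7: SET d = 24): {d=24}
  after event 2 (t=17: INC d by 2): {d=26}
  after event 3 (t=19: INC d by 11): {d=37}
  after event 4 (t=22: INC c by 4): {c=4, d=37}
  after event 5 (t=24: SET b = 39): {b=39, c=4, d=37}
  after event 6 (t=31: DEC a by 4): {a=-4, b=39, c=4, d=37}
  after event 7 (t=35: INC d by 6): {a=-4, b=39, c=4, d=43}
  after event 8 (t=44: INC a by 9): {a=5, b=39, c=4, d=43}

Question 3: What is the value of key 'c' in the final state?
Answer: -7

Derivation:
Track key 'c' through all 11 events:
  event 1 (t=7: SET d = 24): c unchanged
  event 2 (t=17: INC d by 2): c unchanged
  event 3 (t=19: INC d by 11): c unchanged
  event 4 (t=22: INC c by 4): c (absent) -> 4
  event 5 (t=24: SET b = 39): c unchanged
  event 6 (t=31: DEC a by 4): c unchanged
  event 7 (t=35: INC d by 6): c unchanged
  event 8 (t=44: INC a by 9): c unchanged
  event 9 (t=50: DEC d by 15): c unchanged
  event 10 (t=52: DEL c): c 4 -> (absent)
  event 11 (t=61: DEC c by 7): c (absent) -> -7
Final: c = -7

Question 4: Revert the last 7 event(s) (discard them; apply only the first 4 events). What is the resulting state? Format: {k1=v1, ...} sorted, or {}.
Answer: {c=4, d=37}

Derivation:
Keep first 4 events (discard last 7):
  after event 1 (t=7: SET d = 24): {d=24}
  after event 2 (t=17: INC d by 2): {d=26}
  after event 3 (t=19: INC d by 11): {d=37}
  after event 4 (t=22: INC c by 4): {c=4, d=37}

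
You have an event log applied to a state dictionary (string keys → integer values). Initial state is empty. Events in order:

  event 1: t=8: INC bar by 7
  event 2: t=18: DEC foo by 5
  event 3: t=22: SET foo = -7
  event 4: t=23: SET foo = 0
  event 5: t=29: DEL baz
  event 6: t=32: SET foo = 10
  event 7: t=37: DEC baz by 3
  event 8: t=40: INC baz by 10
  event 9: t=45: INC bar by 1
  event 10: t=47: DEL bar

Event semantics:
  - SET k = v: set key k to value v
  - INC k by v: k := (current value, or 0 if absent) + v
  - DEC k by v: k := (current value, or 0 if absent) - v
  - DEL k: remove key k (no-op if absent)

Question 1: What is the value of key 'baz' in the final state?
Track key 'baz' through all 10 events:
  event 1 (t=8: INC bar by 7): baz unchanged
  event 2 (t=18: DEC foo by 5): baz unchanged
  event 3 (t=22: SET foo = -7): baz unchanged
  event 4 (t=23: SET foo = 0): baz unchanged
  event 5 (t=29: DEL baz): baz (absent) -> (absent)
  event 6 (t=32: SET foo = 10): baz unchanged
  event 7 (t=37: DEC baz by 3): baz (absent) -> -3
  event 8 (t=40: INC baz by 10): baz -3 -> 7
  event 9 (t=45: INC bar by 1): baz unchanged
  event 10 (t=47: DEL bar): baz unchanged
Final: baz = 7

Answer: 7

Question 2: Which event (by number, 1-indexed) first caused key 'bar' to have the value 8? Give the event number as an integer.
Looking for first event where bar becomes 8:
  event 1: bar = 7
  event 2: bar = 7
  event 3: bar = 7
  event 4: bar = 7
  event 5: bar = 7
  event 6: bar = 7
  event 7: bar = 7
  event 8: bar = 7
  event 9: bar 7 -> 8  <-- first match

Answer: 9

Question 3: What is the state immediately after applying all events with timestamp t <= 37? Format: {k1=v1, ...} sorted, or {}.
Apply events with t <= 37 (7 events):
  after event 1 (t=8: INC bar by 7): {bar=7}
  after event 2 (t=18: DEC foo by 5): {bar=7, foo=-5}
  after event 3 (t=22: SET foo = -7): {bar=7, foo=-7}
  after event 4 (t=23: SET foo = 0): {bar=7, foo=0}
  after event 5 (t=29: DEL baz): {bar=7, foo=0}
  after event 6 (t=32: SET foo = 10): {bar=7, foo=10}
  after event 7 (t=37: DEC baz by 3): {bar=7, baz=-3, foo=10}

Answer: {bar=7, baz=-3, foo=10}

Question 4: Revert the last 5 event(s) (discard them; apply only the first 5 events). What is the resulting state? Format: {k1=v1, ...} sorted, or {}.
Keep first 5 events (discard last 5):
  after event 1 (t=8: INC bar by 7): {bar=7}
  after event 2 (t=18: DEC foo by 5): {bar=7, foo=-5}
  after event 3 (t=22: SET foo = -7): {bar=7, foo=-7}
  after event 4 (t=23: SET foo = 0): {bar=7, foo=0}
  after event 5 (t=29: DEL baz): {bar=7, foo=0}

Answer: {bar=7, foo=0}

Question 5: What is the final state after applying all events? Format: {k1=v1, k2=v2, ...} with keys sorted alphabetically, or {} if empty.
Answer: {baz=7, foo=10}

Derivation:
  after event 1 (t=8: INC bar by 7): {bar=7}
  after event 2 (t=18: DEC foo by 5): {bar=7, foo=-5}
  after event 3 (t=22: SET foo = -7): {bar=7, foo=-7}
  after event 4 (t=23: SET foo = 0): {bar=7, foo=0}
  after event 5 (t=29: DEL baz): {bar=7, foo=0}
  after event 6 (t=32: SET foo = 10): {bar=7, foo=10}
  after event 7 (t=37: DEC baz by 3): {bar=7, baz=-3, foo=10}
  after event 8 (t=40: INC baz by 10): {bar=7, baz=7, foo=10}
  after event 9 (t=45: INC bar by 1): {bar=8, baz=7, foo=10}
  after event 10 (t=47: DEL bar): {baz=7, foo=10}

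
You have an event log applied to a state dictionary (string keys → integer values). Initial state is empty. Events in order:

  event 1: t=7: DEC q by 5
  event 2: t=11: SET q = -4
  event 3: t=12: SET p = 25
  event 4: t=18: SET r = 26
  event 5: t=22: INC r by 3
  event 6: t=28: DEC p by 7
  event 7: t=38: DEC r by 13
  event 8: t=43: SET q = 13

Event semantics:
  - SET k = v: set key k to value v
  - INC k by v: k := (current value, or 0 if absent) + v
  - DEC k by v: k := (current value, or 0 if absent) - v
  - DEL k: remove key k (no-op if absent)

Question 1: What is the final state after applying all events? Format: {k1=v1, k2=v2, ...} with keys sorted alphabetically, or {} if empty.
Answer: {p=18, q=13, r=16}

Derivation:
  after event 1 (t=7: DEC q by 5): {q=-5}
  after event 2 (t=11: SET q = -4): {q=-4}
  after event 3 (t=12: SET p = 25): {p=25, q=-4}
  after event 4 (t=18: SET r = 26): {p=25, q=-4, r=26}
  after event 5 (t=22: INC r by 3): {p=25, q=-4, r=29}
  after event 6 (t=28: DEC p by 7): {p=18, q=-4, r=29}
  after event 7 (t=38: DEC r by 13): {p=18, q=-4, r=16}
  after event 8 (t=43: SET q = 13): {p=18, q=13, r=16}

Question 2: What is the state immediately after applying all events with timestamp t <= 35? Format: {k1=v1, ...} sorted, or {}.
Answer: {p=18, q=-4, r=29}

Derivation:
Apply events with t <= 35 (6 events):
  after event 1 (t=7: DEC q by 5): {q=-5}
  after event 2 (t=11: SET q = -4): {q=-4}
  after event 3 (t=12: SET p = 25): {p=25, q=-4}
  after event 4 (t=18: SET r = 26): {p=25, q=-4, r=26}
  after event 5 (t=22: INC r by 3): {p=25, q=-4, r=29}
  after event 6 (t=28: DEC p by 7): {p=18, q=-4, r=29}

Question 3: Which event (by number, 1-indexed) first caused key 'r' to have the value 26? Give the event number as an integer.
Looking for first event where r becomes 26:
  event 4: r (absent) -> 26  <-- first match

Answer: 4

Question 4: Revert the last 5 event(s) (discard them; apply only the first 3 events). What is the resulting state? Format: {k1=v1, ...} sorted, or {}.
Answer: {p=25, q=-4}

Derivation:
Keep first 3 events (discard last 5):
  after event 1 (t=7: DEC q by 5): {q=-5}
  after event 2 (t=11: SET q = -4): {q=-4}
  after event 3 (t=12: SET p = 25): {p=25, q=-4}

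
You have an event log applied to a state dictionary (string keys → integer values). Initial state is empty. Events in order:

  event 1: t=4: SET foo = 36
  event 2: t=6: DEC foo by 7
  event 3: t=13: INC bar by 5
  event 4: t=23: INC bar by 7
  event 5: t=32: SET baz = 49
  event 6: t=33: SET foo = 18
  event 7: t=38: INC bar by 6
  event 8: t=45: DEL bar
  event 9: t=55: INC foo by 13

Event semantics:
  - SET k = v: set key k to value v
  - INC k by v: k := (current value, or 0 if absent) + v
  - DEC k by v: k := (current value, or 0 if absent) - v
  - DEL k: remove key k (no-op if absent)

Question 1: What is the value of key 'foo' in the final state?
Track key 'foo' through all 9 events:
  event 1 (t=4: SET foo = 36): foo (absent) -> 36
  event 2 (t=6: DEC foo by 7): foo 36 -> 29
  event 3 (t=13: INC bar by 5): foo unchanged
  event 4 (t=23: INC bar by 7): foo unchanged
  event 5 (t=32: SET baz = 49): foo unchanged
  event 6 (t=33: SET foo = 18): foo 29 -> 18
  event 7 (t=38: INC bar by 6): foo unchanged
  event 8 (t=45: DEL bar): foo unchanged
  event 9 (t=55: INC foo by 13): foo 18 -> 31
Final: foo = 31

Answer: 31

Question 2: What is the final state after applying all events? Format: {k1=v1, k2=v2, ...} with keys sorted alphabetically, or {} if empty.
  after event 1 (t=4: SET foo = 36): {foo=36}
  after event 2 (t=6: DEC foo by 7): {foo=29}
  after event 3 (t=13: INC bar by 5): {bar=5, foo=29}
  after event 4 (t=23: INC bar by 7): {bar=12, foo=29}
  after event 5 (t=32: SET baz = 49): {bar=12, baz=49, foo=29}
  after event 6 (t=33: SET foo = 18): {bar=12, baz=49, foo=18}
  after event 7 (t=38: INC bar by 6): {bar=18, baz=49, foo=18}
  after event 8 (t=45: DEL bar): {baz=49, foo=18}
  after event 9 (t=55: INC foo by 13): {baz=49, foo=31}

Answer: {baz=49, foo=31}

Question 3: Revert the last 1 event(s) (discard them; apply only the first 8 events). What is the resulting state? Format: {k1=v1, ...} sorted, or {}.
Answer: {baz=49, foo=18}

Derivation:
Keep first 8 events (discard last 1):
  after event 1 (t=4: SET foo = 36): {foo=36}
  after event 2 (t=6: DEC foo by 7): {foo=29}
  after event 3 (t=13: INC bar by 5): {bar=5, foo=29}
  after event 4 (t=23: INC bar by 7): {bar=12, foo=29}
  after event 5 (t=32: SET baz = 49): {bar=12, baz=49, foo=29}
  after event 6 (t=33: SET foo = 18): {bar=12, baz=49, foo=18}
  after event 7 (t=38: INC bar by 6): {bar=18, baz=49, foo=18}
  after event 8 (t=45: DEL bar): {baz=49, foo=18}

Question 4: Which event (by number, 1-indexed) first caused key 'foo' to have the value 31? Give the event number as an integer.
Answer: 9

Derivation:
Looking for first event where foo becomes 31:
  event 1: foo = 36
  event 2: foo = 29
  event 3: foo = 29
  event 4: foo = 29
  event 5: foo = 29
  event 6: foo = 18
  event 7: foo = 18
  event 8: foo = 18
  event 9: foo 18 -> 31  <-- first match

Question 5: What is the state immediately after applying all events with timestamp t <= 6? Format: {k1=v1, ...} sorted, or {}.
Apply events with t <= 6 (2 events):
  after event 1 (t=4: SET foo = 36): {foo=36}
  after event 2 (t=6: DEC foo by 7): {foo=29}

Answer: {foo=29}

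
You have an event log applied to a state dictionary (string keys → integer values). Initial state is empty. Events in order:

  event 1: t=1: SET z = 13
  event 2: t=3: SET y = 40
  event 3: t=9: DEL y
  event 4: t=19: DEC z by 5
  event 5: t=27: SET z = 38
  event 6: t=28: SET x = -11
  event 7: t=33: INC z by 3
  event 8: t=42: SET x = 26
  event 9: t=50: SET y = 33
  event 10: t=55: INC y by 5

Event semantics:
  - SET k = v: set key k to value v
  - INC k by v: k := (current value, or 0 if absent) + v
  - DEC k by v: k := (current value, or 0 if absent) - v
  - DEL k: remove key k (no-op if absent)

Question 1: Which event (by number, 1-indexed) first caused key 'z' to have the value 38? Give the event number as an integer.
Looking for first event where z becomes 38:
  event 1: z = 13
  event 2: z = 13
  event 3: z = 13
  event 4: z = 8
  event 5: z 8 -> 38  <-- first match

Answer: 5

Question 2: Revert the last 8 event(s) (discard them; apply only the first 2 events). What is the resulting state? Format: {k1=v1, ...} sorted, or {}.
Keep first 2 events (discard last 8):
  after event 1 (t=1: SET z = 13): {z=13}
  after event 2 (t=3: SET y = 40): {y=40, z=13}

Answer: {y=40, z=13}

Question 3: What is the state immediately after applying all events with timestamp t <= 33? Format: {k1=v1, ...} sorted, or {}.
Answer: {x=-11, z=41}

Derivation:
Apply events with t <= 33 (7 events):
  after event 1 (t=1: SET z = 13): {z=13}
  after event 2 (t=3: SET y = 40): {y=40, z=13}
  after event 3 (t=9: DEL y): {z=13}
  after event 4 (t=19: DEC z by 5): {z=8}
  after event 5 (t=27: SET z = 38): {z=38}
  after event 6 (t=28: SET x = -11): {x=-11, z=38}
  after event 7 (t=33: INC z by 3): {x=-11, z=41}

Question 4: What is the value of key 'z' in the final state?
Track key 'z' through all 10 events:
  event 1 (t=1: SET z = 13): z (absent) -> 13
  event 2 (t=3: SET y = 40): z unchanged
  event 3 (t=9: DEL y): z unchanged
  event 4 (t=19: DEC z by 5): z 13 -> 8
  event 5 (t=27: SET z = 38): z 8 -> 38
  event 6 (t=28: SET x = -11): z unchanged
  event 7 (t=33: INC z by 3): z 38 -> 41
  event 8 (t=42: SET x = 26): z unchanged
  event 9 (t=50: SET y = 33): z unchanged
  event 10 (t=55: INC y by 5): z unchanged
Final: z = 41

Answer: 41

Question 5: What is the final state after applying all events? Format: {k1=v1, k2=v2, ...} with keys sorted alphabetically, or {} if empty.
Answer: {x=26, y=38, z=41}

Derivation:
  after event 1 (t=1: SET z = 13): {z=13}
  after event 2 (t=3: SET y = 40): {y=40, z=13}
  after event 3 (t=9: DEL y): {z=13}
  after event 4 (t=19: DEC z by 5): {z=8}
  after event 5 (t=27: SET z = 38): {z=38}
  after event 6 (t=28: SET x = -11): {x=-11, z=38}
  after event 7 (t=33: INC z by 3): {x=-11, z=41}
  after event 8 (t=42: SET x = 26): {x=26, z=41}
  after event 9 (t=50: SET y = 33): {x=26, y=33, z=41}
  after event 10 (t=55: INC y by 5): {x=26, y=38, z=41}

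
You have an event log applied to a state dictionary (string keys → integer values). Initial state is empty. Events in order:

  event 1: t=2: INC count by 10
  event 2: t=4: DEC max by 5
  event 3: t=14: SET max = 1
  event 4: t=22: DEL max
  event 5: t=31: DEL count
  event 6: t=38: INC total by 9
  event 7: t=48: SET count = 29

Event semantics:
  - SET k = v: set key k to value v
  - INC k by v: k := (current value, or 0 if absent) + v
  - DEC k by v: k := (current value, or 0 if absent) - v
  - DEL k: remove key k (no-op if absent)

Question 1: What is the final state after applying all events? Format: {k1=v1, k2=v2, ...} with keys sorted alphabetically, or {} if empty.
Answer: {count=29, total=9}

Derivation:
  after event 1 (t=2: INC count by 10): {count=10}
  after event 2 (t=4: DEC max by 5): {count=10, max=-5}
  after event 3 (t=14: SET max = 1): {count=10, max=1}
  after event 4 (t=22: DEL max): {count=10}
  after event 5 (t=31: DEL count): {}
  after event 6 (t=38: INC total by 9): {total=9}
  after event 7 (t=48: SET count = 29): {count=29, total=9}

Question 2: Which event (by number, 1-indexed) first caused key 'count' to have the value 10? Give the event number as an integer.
Answer: 1

Derivation:
Looking for first event where count becomes 10:
  event 1: count (absent) -> 10  <-- first match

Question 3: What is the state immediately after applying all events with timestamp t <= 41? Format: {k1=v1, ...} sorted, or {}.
Apply events with t <= 41 (6 events):
  after event 1 (t=2: INC count by 10): {count=10}
  after event 2 (t=4: DEC max by 5): {count=10, max=-5}
  after event 3 (t=14: SET max = 1): {count=10, max=1}
  after event 4 (t=22: DEL max): {count=10}
  after event 5 (t=31: DEL count): {}
  after event 6 (t=38: INC total by 9): {total=9}

Answer: {total=9}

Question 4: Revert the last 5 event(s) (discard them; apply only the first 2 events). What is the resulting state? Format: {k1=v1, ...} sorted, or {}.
Answer: {count=10, max=-5}

Derivation:
Keep first 2 events (discard last 5):
  after event 1 (t=2: INC count by 10): {count=10}
  after event 2 (t=4: DEC max by 5): {count=10, max=-5}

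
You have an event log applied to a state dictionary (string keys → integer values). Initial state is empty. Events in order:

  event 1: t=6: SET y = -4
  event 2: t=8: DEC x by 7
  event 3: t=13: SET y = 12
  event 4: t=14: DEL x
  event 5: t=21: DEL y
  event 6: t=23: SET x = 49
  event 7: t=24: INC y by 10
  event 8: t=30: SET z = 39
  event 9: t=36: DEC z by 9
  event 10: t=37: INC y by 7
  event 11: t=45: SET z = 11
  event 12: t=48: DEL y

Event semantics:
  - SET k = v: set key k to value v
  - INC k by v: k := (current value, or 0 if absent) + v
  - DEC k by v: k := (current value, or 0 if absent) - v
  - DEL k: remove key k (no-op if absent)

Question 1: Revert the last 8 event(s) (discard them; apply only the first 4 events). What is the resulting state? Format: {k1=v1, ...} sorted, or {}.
Answer: {y=12}

Derivation:
Keep first 4 events (discard last 8):
  after event 1 (t=6: SET y = -4): {y=-4}
  after event 2 (t=8: DEC x by 7): {x=-7, y=-4}
  after event 3 (t=13: SET y = 12): {x=-7, y=12}
  after event 4 (t=14: DEL x): {y=12}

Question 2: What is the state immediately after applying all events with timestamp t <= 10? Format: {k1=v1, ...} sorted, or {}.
Apply events with t <= 10 (2 events):
  after event 1 (t=6: SET y = -4): {y=-4}
  after event 2 (t=8: DEC x by 7): {x=-7, y=-4}

Answer: {x=-7, y=-4}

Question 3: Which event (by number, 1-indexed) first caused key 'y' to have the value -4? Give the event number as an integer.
Answer: 1

Derivation:
Looking for first event where y becomes -4:
  event 1: y (absent) -> -4  <-- first match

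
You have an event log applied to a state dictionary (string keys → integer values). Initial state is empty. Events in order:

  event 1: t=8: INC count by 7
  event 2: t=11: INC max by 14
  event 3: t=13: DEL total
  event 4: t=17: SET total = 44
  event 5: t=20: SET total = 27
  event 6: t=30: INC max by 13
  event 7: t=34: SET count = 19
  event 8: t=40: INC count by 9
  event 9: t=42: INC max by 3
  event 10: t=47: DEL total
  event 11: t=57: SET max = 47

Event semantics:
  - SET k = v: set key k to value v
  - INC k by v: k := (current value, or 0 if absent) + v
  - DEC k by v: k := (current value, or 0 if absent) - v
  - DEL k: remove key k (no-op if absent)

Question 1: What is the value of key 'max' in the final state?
Answer: 47

Derivation:
Track key 'max' through all 11 events:
  event 1 (t=8: INC count by 7): max unchanged
  event 2 (t=11: INC max by 14): max (absent) -> 14
  event 3 (t=13: DEL total): max unchanged
  event 4 (t=17: SET total = 44): max unchanged
  event 5 (t=20: SET total = 27): max unchanged
  event 6 (t=30: INC max by 13): max 14 -> 27
  event 7 (t=34: SET count = 19): max unchanged
  event 8 (t=40: INC count by 9): max unchanged
  event 9 (t=42: INC max by 3): max 27 -> 30
  event 10 (t=47: DEL total): max unchanged
  event 11 (t=57: SET max = 47): max 30 -> 47
Final: max = 47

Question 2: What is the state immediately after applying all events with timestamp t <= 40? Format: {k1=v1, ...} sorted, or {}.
Answer: {count=28, max=27, total=27}

Derivation:
Apply events with t <= 40 (8 events):
  after event 1 (t=8: INC count by 7): {count=7}
  after event 2 (t=11: INC max by 14): {count=7, max=14}
  after event 3 (t=13: DEL total): {count=7, max=14}
  after event 4 (t=17: SET total = 44): {count=7, max=14, total=44}
  after event 5 (t=20: SET total = 27): {count=7, max=14, total=27}
  after event 6 (t=30: INC max by 13): {count=7, max=27, total=27}
  after event 7 (t=34: SET count = 19): {count=19, max=27, total=27}
  after event 8 (t=40: INC count by 9): {count=28, max=27, total=27}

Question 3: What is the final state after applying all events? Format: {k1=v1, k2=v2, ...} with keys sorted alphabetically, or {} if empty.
Answer: {count=28, max=47}

Derivation:
  after event 1 (t=8: INC count by 7): {count=7}
  after event 2 (t=11: INC max by 14): {count=7, max=14}
  after event 3 (t=13: DEL total): {count=7, max=14}
  after event 4 (t=17: SET total = 44): {count=7, max=14, total=44}
  after event 5 (t=20: SET total = 27): {count=7, max=14, total=27}
  after event 6 (t=30: INC max by 13): {count=7, max=27, total=27}
  after event 7 (t=34: SET count = 19): {count=19, max=27, total=27}
  after event 8 (t=40: INC count by 9): {count=28, max=27, total=27}
  after event 9 (t=42: INC max by 3): {count=28, max=30, total=27}
  after event 10 (t=47: DEL total): {count=28, max=30}
  after event 11 (t=57: SET max = 47): {count=28, max=47}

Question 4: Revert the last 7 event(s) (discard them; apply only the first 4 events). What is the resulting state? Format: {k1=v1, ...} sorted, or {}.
Answer: {count=7, max=14, total=44}

Derivation:
Keep first 4 events (discard last 7):
  after event 1 (t=8: INC count by 7): {count=7}
  after event 2 (t=11: INC max by 14): {count=7, max=14}
  after event 3 (t=13: DEL total): {count=7, max=14}
  after event 4 (t=17: SET total = 44): {count=7, max=14, total=44}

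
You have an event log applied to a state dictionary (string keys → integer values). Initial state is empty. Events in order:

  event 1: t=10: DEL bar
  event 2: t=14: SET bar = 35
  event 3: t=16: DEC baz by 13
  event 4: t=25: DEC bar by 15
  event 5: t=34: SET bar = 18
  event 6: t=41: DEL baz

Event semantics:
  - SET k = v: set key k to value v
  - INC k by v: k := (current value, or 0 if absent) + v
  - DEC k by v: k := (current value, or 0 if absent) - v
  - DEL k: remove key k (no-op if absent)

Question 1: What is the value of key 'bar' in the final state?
Track key 'bar' through all 6 events:
  event 1 (t=10: DEL bar): bar (absent) -> (absent)
  event 2 (t=14: SET bar = 35): bar (absent) -> 35
  event 3 (t=16: DEC baz by 13): bar unchanged
  event 4 (t=25: DEC bar by 15): bar 35 -> 20
  event 5 (t=34: SET bar = 18): bar 20 -> 18
  event 6 (t=41: DEL baz): bar unchanged
Final: bar = 18

Answer: 18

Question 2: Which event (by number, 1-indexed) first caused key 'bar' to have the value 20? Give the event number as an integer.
Looking for first event where bar becomes 20:
  event 2: bar = 35
  event 3: bar = 35
  event 4: bar 35 -> 20  <-- first match

Answer: 4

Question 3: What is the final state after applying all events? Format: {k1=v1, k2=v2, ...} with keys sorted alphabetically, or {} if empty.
  after event 1 (t=10: DEL bar): {}
  after event 2 (t=14: SET bar = 35): {bar=35}
  after event 3 (t=16: DEC baz by 13): {bar=35, baz=-13}
  after event 4 (t=25: DEC bar by 15): {bar=20, baz=-13}
  after event 5 (t=34: SET bar = 18): {bar=18, baz=-13}
  after event 6 (t=41: DEL baz): {bar=18}

Answer: {bar=18}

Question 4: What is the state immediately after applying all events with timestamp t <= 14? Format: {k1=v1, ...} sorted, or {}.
Apply events with t <= 14 (2 events):
  after event 1 (t=10: DEL bar): {}
  after event 2 (t=14: SET bar = 35): {bar=35}

Answer: {bar=35}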